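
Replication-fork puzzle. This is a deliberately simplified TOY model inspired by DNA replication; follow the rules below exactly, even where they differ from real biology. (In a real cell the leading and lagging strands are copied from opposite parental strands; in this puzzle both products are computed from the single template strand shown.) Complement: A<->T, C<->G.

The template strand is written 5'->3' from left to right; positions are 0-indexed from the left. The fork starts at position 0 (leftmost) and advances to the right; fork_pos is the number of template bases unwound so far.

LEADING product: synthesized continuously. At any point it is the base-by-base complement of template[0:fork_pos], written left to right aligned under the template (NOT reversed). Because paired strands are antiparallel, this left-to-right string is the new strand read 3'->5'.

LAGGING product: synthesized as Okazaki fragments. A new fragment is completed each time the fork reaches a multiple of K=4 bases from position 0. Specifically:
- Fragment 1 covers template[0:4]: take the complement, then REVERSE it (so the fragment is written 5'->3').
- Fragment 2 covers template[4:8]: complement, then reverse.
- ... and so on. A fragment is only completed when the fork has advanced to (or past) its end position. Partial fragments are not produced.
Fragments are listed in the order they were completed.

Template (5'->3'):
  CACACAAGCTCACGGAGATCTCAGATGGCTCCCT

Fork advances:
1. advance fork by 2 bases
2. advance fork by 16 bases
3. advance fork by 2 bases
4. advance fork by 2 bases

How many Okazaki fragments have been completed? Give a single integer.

Step 1: advance 2 -> fork_pos = 0 + 2 = 2. Next multiple of 4 is 4 (not reached); still 0 fragment(s).
Step 2: advance 16 -> fork_pos = 2 + 16 = 18. Reached multiple(s) of 4: 4, 8, 12, 16 -> fragments 1-4 completed (4 total).
Step 3: advance 2 -> fork_pos = 18 + 2 = 20. Reached multiple(s) of 4: 20 -> fragment 5 completed (5 total).
Step 4: advance 2 -> fork_pos = 20 + 2 = 22. Next multiple of 4 is 24 (not reached); still 5 fragment(s).
Check: final fork_pos = 22; the multiples of 4 that are <= 22 are 4..20 -> 22 // 4 = 5 completed fragment(s).

Answer: 5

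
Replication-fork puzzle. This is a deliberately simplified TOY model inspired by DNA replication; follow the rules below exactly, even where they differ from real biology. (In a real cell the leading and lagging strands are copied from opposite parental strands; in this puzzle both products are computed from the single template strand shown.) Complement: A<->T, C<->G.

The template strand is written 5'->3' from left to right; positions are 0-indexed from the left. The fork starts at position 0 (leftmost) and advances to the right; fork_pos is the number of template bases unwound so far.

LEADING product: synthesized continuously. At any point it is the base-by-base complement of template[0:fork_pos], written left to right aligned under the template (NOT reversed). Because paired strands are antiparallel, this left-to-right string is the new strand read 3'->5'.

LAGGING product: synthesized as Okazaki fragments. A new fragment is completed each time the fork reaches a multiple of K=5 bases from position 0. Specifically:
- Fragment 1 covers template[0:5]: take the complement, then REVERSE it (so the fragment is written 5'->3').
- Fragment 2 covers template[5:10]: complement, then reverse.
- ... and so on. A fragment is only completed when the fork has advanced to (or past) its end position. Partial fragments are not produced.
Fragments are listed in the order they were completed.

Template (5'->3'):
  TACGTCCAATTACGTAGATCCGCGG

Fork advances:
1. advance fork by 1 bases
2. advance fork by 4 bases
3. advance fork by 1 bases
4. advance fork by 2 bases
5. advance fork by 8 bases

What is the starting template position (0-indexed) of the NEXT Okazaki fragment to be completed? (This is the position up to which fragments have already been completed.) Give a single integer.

Answer: 15

Derivation:
Step 1: advance 1 -> fork_pos = 0 + 1 = 1. Next multiple of 5 is 5 (not reached); still 0 fragment(s).
Step 2: advance 4 -> fork_pos = 1 + 4 = 5. Reached multiple(s) of 5: 5 -> fragment 1 completed (1 total).
Step 3: advance 1 -> fork_pos = 5 + 1 = 6. Next multiple of 5 is 10 (not reached); still 1 fragment(s).
Step 4: advance 2 -> fork_pos = 6 + 2 = 8. Next multiple of 5 is 10 (not reached); still 1 fragment(s).
Step 5: advance 8 -> fork_pos = 8 + 8 = 16. Reached multiple(s) of 5: 10, 15 -> fragments 2-3 completed (3 total).
3 fragment(s) completed, covering template[0:15] (3 x 5 = 15). The next fragment, fragment 4, covers template[15:20], so it starts at position 15.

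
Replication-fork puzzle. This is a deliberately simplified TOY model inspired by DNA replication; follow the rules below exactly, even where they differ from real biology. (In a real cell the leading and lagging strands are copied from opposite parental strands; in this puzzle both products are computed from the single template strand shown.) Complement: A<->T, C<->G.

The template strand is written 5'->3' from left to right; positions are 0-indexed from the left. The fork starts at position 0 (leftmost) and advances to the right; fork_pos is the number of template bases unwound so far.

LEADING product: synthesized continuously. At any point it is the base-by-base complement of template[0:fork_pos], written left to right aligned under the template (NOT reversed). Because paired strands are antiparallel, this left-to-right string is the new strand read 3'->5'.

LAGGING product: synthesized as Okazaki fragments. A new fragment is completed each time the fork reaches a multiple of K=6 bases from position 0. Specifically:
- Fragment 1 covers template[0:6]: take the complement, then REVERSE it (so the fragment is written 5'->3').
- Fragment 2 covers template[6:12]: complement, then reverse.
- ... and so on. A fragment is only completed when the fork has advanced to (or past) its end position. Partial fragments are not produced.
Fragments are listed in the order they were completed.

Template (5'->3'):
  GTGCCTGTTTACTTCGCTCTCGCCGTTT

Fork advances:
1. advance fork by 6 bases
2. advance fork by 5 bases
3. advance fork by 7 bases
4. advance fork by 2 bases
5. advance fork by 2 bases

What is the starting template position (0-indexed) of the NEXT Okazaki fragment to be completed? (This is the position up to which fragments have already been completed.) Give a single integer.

Step 1: advance 6 -> fork_pos = 0 + 6 = 6. Reached multiple(s) of 6: 6 -> fragment 1 completed (1 total).
Step 2: advance 5 -> fork_pos = 6 + 5 = 11. Next multiple of 6 is 12 (not reached); still 1 fragment(s).
Step 3: advance 7 -> fork_pos = 11 + 7 = 18. Reached multiple(s) of 6: 12, 18 -> fragments 2-3 completed (3 total).
Step 4: advance 2 -> fork_pos = 18 + 2 = 20. Next multiple of 6 is 24 (not reached); still 3 fragment(s).
Step 5: advance 2 -> fork_pos = 20 + 2 = 22. Next multiple of 6 is 24 (not reached); still 3 fragment(s).
3 fragment(s) completed, covering template[0:18] (3 x 6 = 18). The next fragment, fragment 4, covers template[18:24], so it starts at position 18.

Answer: 18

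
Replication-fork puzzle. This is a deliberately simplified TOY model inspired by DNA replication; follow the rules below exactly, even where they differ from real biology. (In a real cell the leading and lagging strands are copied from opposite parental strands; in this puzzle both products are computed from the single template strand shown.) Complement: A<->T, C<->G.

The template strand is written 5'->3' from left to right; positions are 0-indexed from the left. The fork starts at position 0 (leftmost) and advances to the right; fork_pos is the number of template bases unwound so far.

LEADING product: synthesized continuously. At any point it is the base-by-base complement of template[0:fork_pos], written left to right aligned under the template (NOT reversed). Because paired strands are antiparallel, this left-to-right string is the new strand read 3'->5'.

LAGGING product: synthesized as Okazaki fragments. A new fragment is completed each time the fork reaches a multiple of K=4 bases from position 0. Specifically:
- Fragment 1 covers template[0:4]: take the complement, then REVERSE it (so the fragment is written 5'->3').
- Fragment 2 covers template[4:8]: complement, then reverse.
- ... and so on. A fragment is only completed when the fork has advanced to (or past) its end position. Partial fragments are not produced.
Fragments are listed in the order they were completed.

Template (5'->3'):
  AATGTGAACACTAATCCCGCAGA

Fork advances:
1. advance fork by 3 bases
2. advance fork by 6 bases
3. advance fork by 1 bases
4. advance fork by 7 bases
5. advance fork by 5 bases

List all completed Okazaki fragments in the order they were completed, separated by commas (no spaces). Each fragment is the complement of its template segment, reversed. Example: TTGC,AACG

Step 1: advance 3 -> fork_pos = 0 + 3 = 3. Next multiple of 4 is 4 (not reached); still 0 fragment(s).
Step 2: advance 6 -> fork_pos = 3 + 6 = 9. Reached multiple(s) of 4: 4, 8 -> fragments 1-2 completed (2 total).
Step 3: advance 1 -> fork_pos = 9 + 1 = 10. Next multiple of 4 is 12 (not reached); still 2 fragment(s).
Step 4: advance 7 -> fork_pos = 10 + 7 = 17. Reached multiple(s) of 4: 12, 16 -> fragments 3-4 completed (4 total).
Step 5: advance 5 -> fork_pos = 17 + 5 = 22. Reached multiple(s) of 4: 20 -> fragment 5 completed (5 total).
Final fork_pos = 22, so 5 fragment(s) are complete. Build each: template segment -> complement -> reverse.
Fragment 1: template[0:4] = AATG -> complement TTAC -> reversed CATT
Fragment 2: template[4:8] = TGAA -> complement ACTT -> reversed TTCA
Fragment 3: template[8:12] = CACT -> complement GTGA -> reversed AGTG
Fragment 4: template[12:16] = AATC -> complement TTAG -> reversed GATT
Fragment 5: template[16:20] = CCGC -> complement GGCG -> reversed GCGG

Answer: CATT,TTCA,AGTG,GATT,GCGG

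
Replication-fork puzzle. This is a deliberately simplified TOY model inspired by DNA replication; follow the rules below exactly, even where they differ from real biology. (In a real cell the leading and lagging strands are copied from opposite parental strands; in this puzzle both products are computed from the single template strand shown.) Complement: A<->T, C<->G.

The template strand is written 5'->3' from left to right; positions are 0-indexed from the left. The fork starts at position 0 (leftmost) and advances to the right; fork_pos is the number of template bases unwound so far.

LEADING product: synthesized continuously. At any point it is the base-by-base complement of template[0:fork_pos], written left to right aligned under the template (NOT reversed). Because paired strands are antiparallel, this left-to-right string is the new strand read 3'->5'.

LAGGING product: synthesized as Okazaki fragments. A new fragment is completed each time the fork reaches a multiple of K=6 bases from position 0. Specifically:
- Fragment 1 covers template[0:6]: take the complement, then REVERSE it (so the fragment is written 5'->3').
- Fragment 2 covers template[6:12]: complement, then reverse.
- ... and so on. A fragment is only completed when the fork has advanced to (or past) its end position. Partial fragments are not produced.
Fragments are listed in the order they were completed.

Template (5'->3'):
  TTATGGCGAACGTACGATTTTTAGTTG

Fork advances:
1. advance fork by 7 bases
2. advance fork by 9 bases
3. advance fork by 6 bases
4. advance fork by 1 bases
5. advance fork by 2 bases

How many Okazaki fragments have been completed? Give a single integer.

Step 1: advance 7 -> fork_pos = 0 + 7 = 7. Reached multiple(s) of 6: 6 -> fragment 1 completed (1 total).
Step 2: advance 9 -> fork_pos = 7 + 9 = 16. Reached multiple(s) of 6: 12 -> fragment 2 completed (2 total).
Step 3: advance 6 -> fork_pos = 16 + 6 = 22. Reached multiple(s) of 6: 18 -> fragment 3 completed (3 total).
Step 4: advance 1 -> fork_pos = 22 + 1 = 23. Next multiple of 6 is 24 (not reached); still 3 fragment(s).
Step 5: advance 2 -> fork_pos = 23 + 2 = 25. Reached multiple(s) of 6: 24 -> fragment 4 completed (4 total).
Check: final fork_pos = 25; the multiples of 6 that are <= 25 are 6..24 -> 25 // 6 = 4 completed fragment(s).

Answer: 4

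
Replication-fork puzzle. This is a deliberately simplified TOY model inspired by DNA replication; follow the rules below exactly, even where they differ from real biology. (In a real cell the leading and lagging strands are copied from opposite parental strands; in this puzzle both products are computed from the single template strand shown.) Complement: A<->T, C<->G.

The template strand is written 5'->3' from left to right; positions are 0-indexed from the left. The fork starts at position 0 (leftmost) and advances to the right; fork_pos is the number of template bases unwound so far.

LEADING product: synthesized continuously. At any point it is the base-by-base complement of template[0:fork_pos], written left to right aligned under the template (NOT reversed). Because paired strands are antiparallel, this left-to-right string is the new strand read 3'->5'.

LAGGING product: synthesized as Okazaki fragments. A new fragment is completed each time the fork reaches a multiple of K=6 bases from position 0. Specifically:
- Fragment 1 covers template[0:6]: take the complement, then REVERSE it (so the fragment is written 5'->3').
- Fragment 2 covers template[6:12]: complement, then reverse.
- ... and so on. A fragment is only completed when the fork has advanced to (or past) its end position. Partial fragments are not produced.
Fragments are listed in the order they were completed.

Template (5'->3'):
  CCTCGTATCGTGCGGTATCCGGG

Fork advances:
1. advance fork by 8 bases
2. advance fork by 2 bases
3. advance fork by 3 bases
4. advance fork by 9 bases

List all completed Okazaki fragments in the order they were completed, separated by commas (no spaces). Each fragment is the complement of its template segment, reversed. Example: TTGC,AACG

Step 1: advance 8 -> fork_pos = 0 + 8 = 8. Reached multiple(s) of 6: 6 -> fragment 1 completed (1 total).
Step 2: advance 2 -> fork_pos = 8 + 2 = 10. Next multiple of 6 is 12 (not reached); still 1 fragment(s).
Step 3: advance 3 -> fork_pos = 10 + 3 = 13. Reached multiple(s) of 6: 12 -> fragment 2 completed (2 total).
Step 4: advance 9 -> fork_pos = 13 + 9 = 22. Reached multiple(s) of 6: 18 -> fragment 3 completed (3 total).
Final fork_pos = 22, so 3 fragment(s) are complete. Build each: template segment -> complement -> reverse.
Fragment 1: template[0:6] = CCTCGT -> complement GGAGCA -> reversed ACGAGG
Fragment 2: template[6:12] = ATCGTG -> complement TAGCAC -> reversed CACGAT
Fragment 3: template[12:18] = CGGTAT -> complement GCCATA -> reversed ATACCG

Answer: ACGAGG,CACGAT,ATACCG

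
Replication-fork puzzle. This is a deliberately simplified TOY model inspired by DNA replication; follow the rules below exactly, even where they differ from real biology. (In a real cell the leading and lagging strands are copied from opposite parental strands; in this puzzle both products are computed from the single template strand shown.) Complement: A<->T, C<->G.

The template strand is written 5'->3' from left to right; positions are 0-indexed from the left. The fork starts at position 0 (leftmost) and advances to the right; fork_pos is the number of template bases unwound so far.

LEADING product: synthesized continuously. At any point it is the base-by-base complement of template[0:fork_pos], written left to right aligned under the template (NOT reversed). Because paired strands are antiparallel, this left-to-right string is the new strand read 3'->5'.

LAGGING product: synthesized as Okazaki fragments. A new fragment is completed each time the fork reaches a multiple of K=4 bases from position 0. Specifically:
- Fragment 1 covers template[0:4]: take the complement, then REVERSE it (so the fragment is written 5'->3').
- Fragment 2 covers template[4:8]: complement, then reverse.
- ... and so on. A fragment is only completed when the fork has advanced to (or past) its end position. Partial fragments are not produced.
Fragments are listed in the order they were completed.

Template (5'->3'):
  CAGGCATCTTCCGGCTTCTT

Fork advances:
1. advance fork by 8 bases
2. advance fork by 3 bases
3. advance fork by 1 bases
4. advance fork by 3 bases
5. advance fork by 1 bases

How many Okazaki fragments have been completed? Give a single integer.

Answer: 4

Derivation:
Step 1: advance 8 -> fork_pos = 0 + 8 = 8. Reached multiple(s) of 4: 4, 8 -> fragments 1-2 completed (2 total).
Step 2: advance 3 -> fork_pos = 8 + 3 = 11. Next multiple of 4 is 12 (not reached); still 2 fragment(s).
Step 3: advance 1 -> fork_pos = 11 + 1 = 12. Reached multiple(s) of 4: 12 -> fragment 3 completed (3 total).
Step 4: advance 3 -> fork_pos = 12 + 3 = 15. Next multiple of 4 is 16 (not reached); still 3 fragment(s).
Step 5: advance 1 -> fork_pos = 15 + 1 = 16. Reached multiple(s) of 4: 16 -> fragment 4 completed (4 total).
Check: final fork_pos = 16; the multiples of 4 that are <= 16 are 4..16 -> 16 // 4 = 4 completed fragment(s).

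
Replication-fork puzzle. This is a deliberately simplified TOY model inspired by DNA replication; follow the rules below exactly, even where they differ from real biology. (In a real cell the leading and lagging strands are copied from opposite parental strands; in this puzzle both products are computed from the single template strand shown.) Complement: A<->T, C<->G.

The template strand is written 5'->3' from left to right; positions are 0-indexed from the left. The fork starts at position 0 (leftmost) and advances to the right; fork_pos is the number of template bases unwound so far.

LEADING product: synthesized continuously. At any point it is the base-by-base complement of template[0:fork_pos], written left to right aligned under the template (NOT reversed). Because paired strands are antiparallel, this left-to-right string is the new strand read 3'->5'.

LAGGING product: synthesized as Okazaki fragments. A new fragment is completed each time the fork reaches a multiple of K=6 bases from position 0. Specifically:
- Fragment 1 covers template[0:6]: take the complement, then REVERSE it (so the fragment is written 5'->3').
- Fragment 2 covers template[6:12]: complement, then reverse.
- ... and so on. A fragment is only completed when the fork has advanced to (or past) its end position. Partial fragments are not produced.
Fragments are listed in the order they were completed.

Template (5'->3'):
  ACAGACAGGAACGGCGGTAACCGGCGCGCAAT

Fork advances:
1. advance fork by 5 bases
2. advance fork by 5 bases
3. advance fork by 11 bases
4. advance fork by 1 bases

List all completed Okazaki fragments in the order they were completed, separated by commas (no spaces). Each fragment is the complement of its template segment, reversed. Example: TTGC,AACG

Step 1: advance 5 -> fork_pos = 0 + 5 = 5. Next multiple of 6 is 6 (not reached); still 0 fragment(s).
Step 2: advance 5 -> fork_pos = 5 + 5 = 10. Reached multiple(s) of 6: 6 -> fragment 1 completed (1 total).
Step 3: advance 11 -> fork_pos = 10 + 11 = 21. Reached multiple(s) of 6: 12, 18 -> fragments 2-3 completed (3 total).
Step 4: advance 1 -> fork_pos = 21 + 1 = 22. Next multiple of 6 is 24 (not reached); still 3 fragment(s).
Final fork_pos = 22, so 3 fragment(s) are complete. Build each: template segment -> complement -> reverse.
Fragment 1: template[0:6] = ACAGAC -> complement TGTCTG -> reversed GTCTGT
Fragment 2: template[6:12] = AGGAAC -> complement TCCTTG -> reversed GTTCCT
Fragment 3: template[12:18] = GGCGGT -> complement CCGCCA -> reversed ACCGCC

Answer: GTCTGT,GTTCCT,ACCGCC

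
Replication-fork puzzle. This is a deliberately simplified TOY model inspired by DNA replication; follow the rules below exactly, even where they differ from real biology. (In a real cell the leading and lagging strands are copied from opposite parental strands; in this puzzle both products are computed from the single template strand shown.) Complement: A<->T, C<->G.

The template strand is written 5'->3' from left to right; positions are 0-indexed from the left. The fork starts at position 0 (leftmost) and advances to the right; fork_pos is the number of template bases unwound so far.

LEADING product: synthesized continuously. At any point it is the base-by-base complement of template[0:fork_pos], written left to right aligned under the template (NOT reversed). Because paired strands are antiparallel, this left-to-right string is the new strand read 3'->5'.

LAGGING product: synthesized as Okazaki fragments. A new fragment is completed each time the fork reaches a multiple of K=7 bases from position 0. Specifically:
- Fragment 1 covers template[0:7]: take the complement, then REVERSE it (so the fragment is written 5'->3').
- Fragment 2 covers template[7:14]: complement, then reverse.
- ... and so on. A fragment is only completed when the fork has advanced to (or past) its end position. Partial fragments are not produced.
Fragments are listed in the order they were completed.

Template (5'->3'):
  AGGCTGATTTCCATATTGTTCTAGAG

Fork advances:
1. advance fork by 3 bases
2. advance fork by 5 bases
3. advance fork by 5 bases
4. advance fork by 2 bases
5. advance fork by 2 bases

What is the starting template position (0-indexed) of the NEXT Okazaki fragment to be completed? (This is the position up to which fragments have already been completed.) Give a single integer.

Step 1: advance 3 -> fork_pos = 0 + 3 = 3. Next multiple of 7 is 7 (not reached); still 0 fragment(s).
Step 2: advance 5 -> fork_pos = 3 + 5 = 8. Reached multiple(s) of 7: 7 -> fragment 1 completed (1 total).
Step 3: advance 5 -> fork_pos = 8 + 5 = 13. Next multiple of 7 is 14 (not reached); still 1 fragment(s).
Step 4: advance 2 -> fork_pos = 13 + 2 = 15. Reached multiple(s) of 7: 14 -> fragment 2 completed (2 total).
Step 5: advance 2 -> fork_pos = 15 + 2 = 17. Next multiple of 7 is 21 (not reached); still 2 fragment(s).
2 fragment(s) completed, covering template[0:14] (2 x 7 = 14). The next fragment, fragment 3, covers template[14:21], so it starts at position 14.

Answer: 14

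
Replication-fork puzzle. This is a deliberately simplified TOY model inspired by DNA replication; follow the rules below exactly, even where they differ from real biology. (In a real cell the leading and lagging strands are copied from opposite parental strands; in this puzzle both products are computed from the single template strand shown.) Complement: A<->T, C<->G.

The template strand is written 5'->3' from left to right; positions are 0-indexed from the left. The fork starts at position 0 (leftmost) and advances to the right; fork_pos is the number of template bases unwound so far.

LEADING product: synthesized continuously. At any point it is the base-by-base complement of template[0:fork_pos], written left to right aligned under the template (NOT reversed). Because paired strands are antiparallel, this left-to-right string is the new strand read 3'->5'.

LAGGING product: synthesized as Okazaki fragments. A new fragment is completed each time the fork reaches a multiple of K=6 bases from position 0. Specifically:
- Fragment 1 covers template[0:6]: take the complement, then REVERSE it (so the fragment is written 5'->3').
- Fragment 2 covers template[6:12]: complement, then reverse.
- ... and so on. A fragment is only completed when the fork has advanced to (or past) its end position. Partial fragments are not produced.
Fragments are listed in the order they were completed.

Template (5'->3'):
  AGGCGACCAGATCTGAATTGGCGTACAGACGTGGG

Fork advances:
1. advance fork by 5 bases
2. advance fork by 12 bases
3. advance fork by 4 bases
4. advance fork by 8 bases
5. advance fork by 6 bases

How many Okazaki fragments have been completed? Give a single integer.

Answer: 5

Derivation:
Step 1: advance 5 -> fork_pos = 0 + 5 = 5. Next multiple of 6 is 6 (not reached); still 0 fragment(s).
Step 2: advance 12 -> fork_pos = 5 + 12 = 17. Reached multiple(s) of 6: 6, 12 -> fragments 1-2 completed (2 total).
Step 3: advance 4 -> fork_pos = 17 + 4 = 21. Reached multiple(s) of 6: 18 -> fragment 3 completed (3 total).
Step 4: advance 8 -> fork_pos = 21 + 8 = 29. Reached multiple(s) of 6: 24 -> fragment 4 completed (4 total).
Step 5: advance 6 -> fork_pos = 29 + 6 = 35. Reached multiple(s) of 6: 30 -> fragment 5 completed (5 total).
Check: final fork_pos = 35; the multiples of 6 that are <= 35 are 6..30 -> 35 // 6 = 5 completed fragment(s).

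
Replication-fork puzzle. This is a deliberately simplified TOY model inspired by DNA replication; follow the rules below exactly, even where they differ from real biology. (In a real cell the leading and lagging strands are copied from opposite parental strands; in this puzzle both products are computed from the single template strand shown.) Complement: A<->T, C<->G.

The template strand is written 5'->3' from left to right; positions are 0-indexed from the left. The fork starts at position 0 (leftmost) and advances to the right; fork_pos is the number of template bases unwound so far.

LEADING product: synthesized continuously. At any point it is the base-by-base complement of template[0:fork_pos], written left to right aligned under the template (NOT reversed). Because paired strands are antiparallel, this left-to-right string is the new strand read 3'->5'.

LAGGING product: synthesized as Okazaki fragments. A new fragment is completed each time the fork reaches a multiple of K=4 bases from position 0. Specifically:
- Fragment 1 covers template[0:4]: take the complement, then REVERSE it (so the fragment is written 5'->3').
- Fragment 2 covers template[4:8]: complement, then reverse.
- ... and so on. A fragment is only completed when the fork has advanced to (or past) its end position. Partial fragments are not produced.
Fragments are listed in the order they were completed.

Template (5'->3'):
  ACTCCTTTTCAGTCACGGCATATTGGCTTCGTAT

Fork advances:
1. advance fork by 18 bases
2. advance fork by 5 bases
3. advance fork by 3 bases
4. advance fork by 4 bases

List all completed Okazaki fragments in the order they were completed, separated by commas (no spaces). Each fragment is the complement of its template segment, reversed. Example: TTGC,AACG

Step 1: advance 18 -> fork_pos = 0 + 18 = 18. Reached multiple(s) of 4: 4, 8, 12, 16 -> fragments 1-4 completed (4 total).
Step 2: advance 5 -> fork_pos = 18 + 5 = 23. Reached multiple(s) of 4: 20 -> fragment 5 completed (5 total).
Step 3: advance 3 -> fork_pos = 23 + 3 = 26. Reached multiple(s) of 4: 24 -> fragment 6 completed (6 total).
Step 4: advance 4 -> fork_pos = 26 + 4 = 30. Reached multiple(s) of 4: 28 -> fragment 7 completed (7 total).
Final fork_pos = 30, so 7 fragment(s) are complete. Build each: template segment -> complement -> reverse.
Fragment 1: template[0:4] = ACTC -> complement TGAG -> reversed GAGT
Fragment 2: template[4:8] = CTTT -> complement GAAA -> reversed AAAG
Fragment 3: template[8:12] = TCAG -> complement AGTC -> reversed CTGA
Fragment 4: template[12:16] = TCAC -> complement AGTG -> reversed GTGA
Fragment 5: template[16:20] = GGCA -> complement CCGT -> reversed TGCC
Fragment 6: template[20:24] = TATT -> complement ATAA -> reversed AATA
Fragment 7: template[24:28] = GGCT -> complement CCGA -> reversed AGCC

Answer: GAGT,AAAG,CTGA,GTGA,TGCC,AATA,AGCC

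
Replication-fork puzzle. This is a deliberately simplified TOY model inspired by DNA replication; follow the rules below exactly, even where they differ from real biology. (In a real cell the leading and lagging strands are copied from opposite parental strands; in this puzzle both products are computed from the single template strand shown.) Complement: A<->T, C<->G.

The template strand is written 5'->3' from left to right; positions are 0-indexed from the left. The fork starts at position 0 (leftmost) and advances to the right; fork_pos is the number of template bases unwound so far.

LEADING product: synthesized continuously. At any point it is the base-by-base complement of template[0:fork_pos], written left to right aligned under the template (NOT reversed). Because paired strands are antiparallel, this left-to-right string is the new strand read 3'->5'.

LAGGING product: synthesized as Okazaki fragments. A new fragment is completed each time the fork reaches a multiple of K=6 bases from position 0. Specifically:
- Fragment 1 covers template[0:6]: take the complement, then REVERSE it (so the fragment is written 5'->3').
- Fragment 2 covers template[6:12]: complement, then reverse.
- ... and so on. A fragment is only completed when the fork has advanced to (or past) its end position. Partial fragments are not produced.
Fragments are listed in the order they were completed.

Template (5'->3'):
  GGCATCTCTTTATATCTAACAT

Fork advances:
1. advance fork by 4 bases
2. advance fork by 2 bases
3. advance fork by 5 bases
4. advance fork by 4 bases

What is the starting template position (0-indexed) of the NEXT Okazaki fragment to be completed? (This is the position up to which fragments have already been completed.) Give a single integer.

Step 1: advance 4 -> fork_pos = 0 + 4 = 4. Next multiple of 6 is 6 (not reached); still 0 fragment(s).
Step 2: advance 2 -> fork_pos = 4 + 2 = 6. Reached multiple(s) of 6: 6 -> fragment 1 completed (1 total).
Step 3: advance 5 -> fork_pos = 6 + 5 = 11. Next multiple of 6 is 12 (not reached); still 1 fragment(s).
Step 4: advance 4 -> fork_pos = 11 + 4 = 15. Reached multiple(s) of 6: 12 -> fragment 2 completed (2 total).
2 fragment(s) completed, covering template[0:12] (2 x 6 = 12). The next fragment, fragment 3, covers template[12:18], so it starts at position 12.

Answer: 12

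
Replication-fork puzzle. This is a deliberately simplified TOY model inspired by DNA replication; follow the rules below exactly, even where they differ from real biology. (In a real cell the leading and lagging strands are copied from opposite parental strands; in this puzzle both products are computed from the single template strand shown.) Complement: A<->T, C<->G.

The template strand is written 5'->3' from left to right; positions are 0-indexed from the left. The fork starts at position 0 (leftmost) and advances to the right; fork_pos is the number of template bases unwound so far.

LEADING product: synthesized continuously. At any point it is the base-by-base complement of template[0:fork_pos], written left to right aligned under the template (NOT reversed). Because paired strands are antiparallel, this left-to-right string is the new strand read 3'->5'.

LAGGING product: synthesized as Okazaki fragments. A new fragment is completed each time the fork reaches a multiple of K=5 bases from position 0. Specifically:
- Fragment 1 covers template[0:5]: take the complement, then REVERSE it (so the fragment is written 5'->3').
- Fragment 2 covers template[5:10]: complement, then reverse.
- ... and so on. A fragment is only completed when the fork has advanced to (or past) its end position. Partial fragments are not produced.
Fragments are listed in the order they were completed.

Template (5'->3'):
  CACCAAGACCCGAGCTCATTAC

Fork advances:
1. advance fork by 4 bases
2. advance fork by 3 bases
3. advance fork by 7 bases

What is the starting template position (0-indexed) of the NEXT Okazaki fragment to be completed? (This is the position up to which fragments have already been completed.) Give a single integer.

Answer: 10

Derivation:
Step 1: advance 4 -> fork_pos = 0 + 4 = 4. Next multiple of 5 is 5 (not reached); still 0 fragment(s).
Step 2: advance 3 -> fork_pos = 4 + 3 = 7. Reached multiple(s) of 5: 5 -> fragment 1 completed (1 total).
Step 3: advance 7 -> fork_pos = 7 + 7 = 14. Reached multiple(s) of 5: 10 -> fragment 2 completed (2 total).
2 fragment(s) completed, covering template[0:10] (2 x 5 = 10). The next fragment, fragment 3, covers template[10:15], so it starts at position 10.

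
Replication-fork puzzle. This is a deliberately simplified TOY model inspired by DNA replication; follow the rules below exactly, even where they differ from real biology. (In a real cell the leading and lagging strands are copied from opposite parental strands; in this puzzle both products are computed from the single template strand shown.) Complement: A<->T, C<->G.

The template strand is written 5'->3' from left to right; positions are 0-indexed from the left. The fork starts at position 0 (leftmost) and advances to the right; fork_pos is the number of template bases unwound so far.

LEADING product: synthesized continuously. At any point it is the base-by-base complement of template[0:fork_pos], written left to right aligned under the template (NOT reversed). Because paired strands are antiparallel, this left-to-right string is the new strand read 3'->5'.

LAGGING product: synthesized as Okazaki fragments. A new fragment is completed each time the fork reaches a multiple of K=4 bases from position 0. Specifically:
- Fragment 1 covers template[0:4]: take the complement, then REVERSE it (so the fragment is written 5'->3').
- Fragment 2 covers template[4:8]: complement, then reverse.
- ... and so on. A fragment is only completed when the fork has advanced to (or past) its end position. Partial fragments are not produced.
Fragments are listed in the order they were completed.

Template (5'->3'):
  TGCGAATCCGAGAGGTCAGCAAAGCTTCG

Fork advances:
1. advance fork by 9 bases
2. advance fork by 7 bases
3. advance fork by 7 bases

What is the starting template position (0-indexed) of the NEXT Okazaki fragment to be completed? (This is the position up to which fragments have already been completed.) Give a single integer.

Answer: 20

Derivation:
Step 1: advance 9 -> fork_pos = 0 + 9 = 9. Reached multiple(s) of 4: 4, 8 -> fragments 1-2 completed (2 total).
Step 2: advance 7 -> fork_pos = 9 + 7 = 16. Reached multiple(s) of 4: 12, 16 -> fragments 3-4 completed (4 total).
Step 3: advance 7 -> fork_pos = 16 + 7 = 23. Reached multiple(s) of 4: 20 -> fragment 5 completed (5 total).
5 fragment(s) completed, covering template[0:20] (5 x 4 = 20). The next fragment, fragment 6, covers template[20:24], so it starts at position 20.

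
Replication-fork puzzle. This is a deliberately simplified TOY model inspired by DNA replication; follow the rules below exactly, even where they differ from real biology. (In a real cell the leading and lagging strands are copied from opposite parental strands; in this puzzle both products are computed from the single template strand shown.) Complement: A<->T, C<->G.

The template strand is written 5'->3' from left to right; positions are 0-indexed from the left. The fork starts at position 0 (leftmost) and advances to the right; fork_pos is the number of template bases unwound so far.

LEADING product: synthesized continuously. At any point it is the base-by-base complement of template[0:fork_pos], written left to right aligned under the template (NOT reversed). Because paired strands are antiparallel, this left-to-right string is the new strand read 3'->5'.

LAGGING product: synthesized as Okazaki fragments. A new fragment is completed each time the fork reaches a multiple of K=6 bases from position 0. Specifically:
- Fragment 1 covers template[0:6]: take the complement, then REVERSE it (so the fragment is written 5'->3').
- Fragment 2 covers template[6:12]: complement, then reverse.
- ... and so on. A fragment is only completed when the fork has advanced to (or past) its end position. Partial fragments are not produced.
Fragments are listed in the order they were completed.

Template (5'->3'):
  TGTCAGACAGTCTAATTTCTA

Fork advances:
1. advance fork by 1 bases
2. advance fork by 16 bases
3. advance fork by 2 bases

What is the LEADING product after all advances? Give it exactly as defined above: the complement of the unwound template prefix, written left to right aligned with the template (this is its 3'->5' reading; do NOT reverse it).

Answer: ACAGTCTGTCAGATTAAAG

Derivation:
Step 1: advance 1 -> fork_pos = 0 + 1 = 1.
Step 2: advance 16 -> fork_pos = 1 + 16 = 17.
Step 3: advance 2 -> fork_pos = 17 + 2 = 19.
Unwound prefix: template[0:19] = TGTCAGACAGTCTAATTTC
Complement it base by base (A<->T, C<->G), keeping left-to-right order:
  [0:5] TGTCA -> ACAGT
  [5:10] GACAG -> CTGTC
  [10:15] TCTAA -> AGATT
  [15:19] TTTC -> AAAG
Concatenate: ACAGTCTGTCAGATTAAAG (length 19; written aligned with the template, i.e. 3'->5').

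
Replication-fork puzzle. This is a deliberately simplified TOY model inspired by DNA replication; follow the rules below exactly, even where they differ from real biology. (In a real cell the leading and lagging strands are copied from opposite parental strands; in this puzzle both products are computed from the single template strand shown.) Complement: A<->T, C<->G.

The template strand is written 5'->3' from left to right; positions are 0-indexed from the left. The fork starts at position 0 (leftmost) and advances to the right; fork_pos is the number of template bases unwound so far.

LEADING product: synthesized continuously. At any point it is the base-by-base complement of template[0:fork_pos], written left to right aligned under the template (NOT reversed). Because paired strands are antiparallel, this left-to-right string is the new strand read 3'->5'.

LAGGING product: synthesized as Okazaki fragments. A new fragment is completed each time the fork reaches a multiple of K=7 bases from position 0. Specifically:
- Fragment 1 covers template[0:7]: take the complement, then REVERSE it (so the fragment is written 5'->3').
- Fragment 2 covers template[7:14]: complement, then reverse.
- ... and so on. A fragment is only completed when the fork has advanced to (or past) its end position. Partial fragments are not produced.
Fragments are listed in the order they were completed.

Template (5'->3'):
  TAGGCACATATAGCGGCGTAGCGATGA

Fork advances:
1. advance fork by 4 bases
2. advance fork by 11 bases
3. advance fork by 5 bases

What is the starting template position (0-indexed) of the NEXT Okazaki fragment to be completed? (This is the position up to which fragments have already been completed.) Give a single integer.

Answer: 14

Derivation:
Step 1: advance 4 -> fork_pos = 0 + 4 = 4. Next multiple of 7 is 7 (not reached); still 0 fragment(s).
Step 2: advance 11 -> fork_pos = 4 + 11 = 15. Reached multiple(s) of 7: 7, 14 -> fragments 1-2 completed (2 total).
Step 3: advance 5 -> fork_pos = 15 + 5 = 20. Next multiple of 7 is 21 (not reached); still 2 fragment(s).
2 fragment(s) completed, covering template[0:14] (2 x 7 = 14). The next fragment, fragment 3, covers template[14:21], so it starts at position 14.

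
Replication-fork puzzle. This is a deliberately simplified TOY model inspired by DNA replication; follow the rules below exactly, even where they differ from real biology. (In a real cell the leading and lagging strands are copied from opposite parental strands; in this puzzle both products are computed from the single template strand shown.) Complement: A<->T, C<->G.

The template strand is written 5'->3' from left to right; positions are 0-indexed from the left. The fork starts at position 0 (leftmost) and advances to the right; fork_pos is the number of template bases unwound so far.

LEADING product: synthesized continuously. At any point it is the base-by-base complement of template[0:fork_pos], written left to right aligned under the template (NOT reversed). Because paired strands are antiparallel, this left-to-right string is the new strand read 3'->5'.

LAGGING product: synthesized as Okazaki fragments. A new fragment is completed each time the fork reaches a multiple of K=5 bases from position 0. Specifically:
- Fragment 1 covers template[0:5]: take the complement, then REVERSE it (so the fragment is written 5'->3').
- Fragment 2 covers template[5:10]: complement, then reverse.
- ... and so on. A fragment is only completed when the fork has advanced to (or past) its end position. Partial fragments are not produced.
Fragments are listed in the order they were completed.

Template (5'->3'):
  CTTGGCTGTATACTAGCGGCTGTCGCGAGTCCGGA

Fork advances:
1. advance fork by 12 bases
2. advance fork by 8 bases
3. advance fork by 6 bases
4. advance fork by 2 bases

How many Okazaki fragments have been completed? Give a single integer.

Answer: 5

Derivation:
Step 1: advance 12 -> fork_pos = 0 + 12 = 12. Reached multiple(s) of 5: 5, 10 -> fragments 1-2 completed (2 total).
Step 2: advance 8 -> fork_pos = 12 + 8 = 20. Reached multiple(s) of 5: 15, 20 -> fragments 3-4 completed (4 total).
Step 3: advance 6 -> fork_pos = 20 + 6 = 26. Reached multiple(s) of 5: 25 -> fragment 5 completed (5 total).
Step 4: advance 2 -> fork_pos = 26 + 2 = 28. Next multiple of 5 is 30 (not reached); still 5 fragment(s).
Check: final fork_pos = 28; the multiples of 5 that are <= 28 are 5..25 -> 28 // 5 = 5 completed fragment(s).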